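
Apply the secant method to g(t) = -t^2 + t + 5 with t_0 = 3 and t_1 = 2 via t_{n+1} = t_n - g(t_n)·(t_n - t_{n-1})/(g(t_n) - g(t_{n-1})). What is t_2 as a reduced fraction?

g(3) = -1, g(2) = 3. t_2 = 2 - 3·(2 - 3)/(3 - (-1)) = 11/4.

11/4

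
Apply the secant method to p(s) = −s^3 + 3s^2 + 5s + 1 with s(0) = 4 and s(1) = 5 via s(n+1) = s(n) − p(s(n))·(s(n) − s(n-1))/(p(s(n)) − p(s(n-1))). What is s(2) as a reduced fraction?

p(4) = 5, p(5) = −24. s(2) = 5 − (−24)·(5 − 4)/((−24) − 5) = 121/29.

121/29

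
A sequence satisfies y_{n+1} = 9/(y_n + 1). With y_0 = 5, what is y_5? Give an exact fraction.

612/275

y_1 = 9/(5 + 1) = 3/2.
y_2 = 9/(3/2 + 1) = 18/5.
y_3 = 9/(18/5 + 1) = 45/23.
y_4 = 9/(45/23 + 1) = 207/68.
y_5 = 9/(207/68 + 1) = 612/275.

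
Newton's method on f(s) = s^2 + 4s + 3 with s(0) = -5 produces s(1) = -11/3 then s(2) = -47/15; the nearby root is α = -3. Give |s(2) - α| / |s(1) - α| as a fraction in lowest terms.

s(1) - α = -11/3 - (-3) = -11/3 + 3 = -2/3, so |s(1) - α| = 2/3.
s(2) - α = -47/15 - (-3) = -47/15 + 3 = -2/15, so |s(2) - α| = 2/15.
Ratio = (2/15) / (2/3) = 1/5.

1/5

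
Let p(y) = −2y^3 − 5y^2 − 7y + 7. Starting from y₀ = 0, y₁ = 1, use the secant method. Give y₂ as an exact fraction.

1/2

p(0) = 7, p(1) = −7. y₂ = 1 − (−7)·(1 − 0)/((−7) − 7) = 1/2.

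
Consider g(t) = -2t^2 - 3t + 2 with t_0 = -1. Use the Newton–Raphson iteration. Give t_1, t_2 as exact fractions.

g'(t) = -4t - 3.
g(-1) = 3, g'(-1) = 1, so t_1 = (-1) - 3/1 = -4.
g(-4) = -18, g'(-4) = 13, so t_2 = (-4) - (-18)/13 = -34/13.

t_1 = -4, t_2 = -34/13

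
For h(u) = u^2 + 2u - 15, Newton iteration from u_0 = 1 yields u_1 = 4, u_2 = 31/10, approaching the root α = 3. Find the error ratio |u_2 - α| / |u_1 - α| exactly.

1/10

u_1 - α = 4 - 3 = 1, so |u_1 - α| = 1.
u_2 - α = 31/10 - 3 = 1/10, so |u_2 - α| = 1/10.
Ratio = (1/10) / 1 = 1/10.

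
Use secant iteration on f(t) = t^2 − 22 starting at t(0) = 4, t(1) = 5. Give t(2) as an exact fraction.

f(4) = −6, f(5) = 3. t(2) = 5 − 3·(5 − 4)/(3 − (−6)) = 14/3.

14/3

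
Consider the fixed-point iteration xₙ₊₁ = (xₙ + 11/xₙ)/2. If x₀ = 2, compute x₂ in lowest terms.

x₁ = (2 + 11/2)/2 = 15/4.
x₂ = (15/4 + 11/(15/4))/2 = 401/120.

401/120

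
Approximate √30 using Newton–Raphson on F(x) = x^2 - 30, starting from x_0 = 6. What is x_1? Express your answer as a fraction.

F'(x) = 2x.
F(6) = 6, F'(6) = 12, so x_1 = 6 - 6/12 = 11/2.

11/2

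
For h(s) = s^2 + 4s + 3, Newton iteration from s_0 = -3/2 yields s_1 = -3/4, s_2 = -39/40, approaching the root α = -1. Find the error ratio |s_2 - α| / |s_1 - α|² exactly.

2/5

s_1 - α = -3/4 - (-1) = -3/4 + 1 = 1/4, so |s_1 - α| = 1/4.
s_2 - α = -39/40 - (-1) = -39/40 + 1 = 1/40, so |s_2 - α| = 1/40.
|s_1 - α|² = 1/16.
Ratio = (1/40) / (1/16) = 2/5.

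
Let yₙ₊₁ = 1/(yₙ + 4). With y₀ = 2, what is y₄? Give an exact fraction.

106/449

y₁ = 1/(2 + 4) = 1/6.
y₂ = 1/(1/6 + 4) = 6/25.
y₃ = 1/(6/25 + 4) = 25/106.
y₄ = 1/(25/106 + 4) = 106/449.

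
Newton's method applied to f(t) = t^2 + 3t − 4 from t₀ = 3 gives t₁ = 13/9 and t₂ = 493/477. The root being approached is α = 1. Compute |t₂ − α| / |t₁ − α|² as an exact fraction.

t₁ − α = 13/9 − 1 = 4/9, so |t₁ − α| = 4/9.
t₂ − α = 493/477 − 1 = 16/477, so |t₂ − α| = 16/477.
|t₁ − α|² = 16/81.
Ratio = (16/477) / (16/81) = 9/53.

9/53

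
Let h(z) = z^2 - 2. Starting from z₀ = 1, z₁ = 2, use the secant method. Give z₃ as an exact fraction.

h(1) = -1, h(2) = 2. z₂ = 2 - 2·(2 - 1)/(2 - (-1)) = 4/3.
h(2) = 2, h(4/3) = -2/9. z₃ = (4/3) - (-2/9)·((4/3) - 2)/((-2/9) - 2) = 7/5.

7/5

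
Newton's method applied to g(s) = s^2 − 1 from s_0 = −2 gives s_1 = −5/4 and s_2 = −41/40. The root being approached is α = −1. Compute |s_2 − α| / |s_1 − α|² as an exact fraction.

s_1 − α = −5/4 − (−1) = −5/4 + 1 = −1/4, so |s_1 − α| = 1/4.
s_2 − α = −41/40 − (−1) = −41/40 + 1 = −1/40, so |s_2 − α| = 1/40.
|s_1 − α|² = 1/16.
Ratio = (1/40) / (1/16) = 2/5.

2/5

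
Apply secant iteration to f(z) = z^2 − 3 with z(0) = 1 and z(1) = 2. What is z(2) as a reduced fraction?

f(1) = −2, f(2) = 1. z(2) = 2 − 1·(2 − 1)/(1 − (−2)) = 5/3.

5/3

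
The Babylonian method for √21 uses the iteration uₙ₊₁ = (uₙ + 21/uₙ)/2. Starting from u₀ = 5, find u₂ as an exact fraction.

527/115

u₁ = (5 + 21/5)/2 = 23/5.
u₂ = (23/5 + 21/(23/5))/2 = 527/115.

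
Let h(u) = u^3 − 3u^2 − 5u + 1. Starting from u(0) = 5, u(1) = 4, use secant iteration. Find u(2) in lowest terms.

h(5) = 26, h(4) = −3. u(2) = 4 − (−3)·(4 − 5)/((−3) − 26) = 119/29.

119/29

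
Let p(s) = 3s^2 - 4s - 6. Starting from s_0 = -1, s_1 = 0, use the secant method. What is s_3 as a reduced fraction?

p(-1) = 1, p(0) = -6. s_2 = 0 - (-6)·(0 - (-1))/((-6) - 1) = -6/7.
p(0) = -6, p(-6/7) = -18/49. s_3 = (-6/7) - (-18/49)·((-6/7) - 0)/((-18/49) - (-6)) = -21/23.

-21/23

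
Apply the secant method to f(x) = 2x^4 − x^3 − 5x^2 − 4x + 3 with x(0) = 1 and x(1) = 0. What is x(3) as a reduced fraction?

768/1513

f(1) = −5, f(0) = 3. x(2) = 0 − 3·(0 − 1)/(3 − (−5)) = 3/8.
f(0) = 3, f(3/8) = 1605/2048. x(3) = (3/8) − (1605/2048)·((3/8) − 0)/((1605/2048) − 3) = 768/1513.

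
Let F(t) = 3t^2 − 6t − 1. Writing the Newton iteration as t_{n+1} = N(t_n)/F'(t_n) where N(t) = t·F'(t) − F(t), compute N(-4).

49

F'(t) = 6t − 6.
N(t) = t·F'(t) − F(t) = t·(6t − 6) − (3t^2 − 6t − 1) = 3t^2 + 1.
N(-4) = 49.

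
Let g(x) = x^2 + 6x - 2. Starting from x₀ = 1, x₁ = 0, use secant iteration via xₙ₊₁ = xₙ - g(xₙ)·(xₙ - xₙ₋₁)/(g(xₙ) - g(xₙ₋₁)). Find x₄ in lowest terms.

g(1) = 5, g(0) = -2. x₂ = 0 - (-2)·(0 - 1)/((-2) - 5) = 2/7.
g(0) = -2, g(2/7) = -10/49. x₃ = (2/7) - (-10/49)·((2/7) - 0)/((-10/49) - (-2)) = 7/22.
g(2/7) = -10/49, g(7/22) = 5/484. x₄ = (7/22) - (5/484)·((7/22) - (2/7))/((5/484) - (-10/49)) = 322/1017.

322/1017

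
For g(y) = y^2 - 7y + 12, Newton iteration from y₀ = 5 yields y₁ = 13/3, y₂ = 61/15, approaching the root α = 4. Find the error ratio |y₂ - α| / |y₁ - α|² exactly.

y₁ - α = 13/3 - 4 = 1/3, so |y₁ - α| = 1/3.
y₂ - α = 61/15 - 4 = 1/15, so |y₂ - α| = 1/15.
|y₁ - α|² = 1/9.
Ratio = (1/15) / (1/9) = 3/5.

3/5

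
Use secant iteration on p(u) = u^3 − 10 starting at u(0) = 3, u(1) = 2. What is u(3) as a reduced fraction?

4925/2282

p(3) = 17, p(2) = −2. u(2) = 2 − (−2)·(2 − 3)/((−2) − 17) = 40/19.
p(2) = −2, p(40/19) = −4590/6859. u(3) = (40/19) − (−4590/6859)·((40/19) − 2)/((−4590/6859) − (−2)) = 4925/2282.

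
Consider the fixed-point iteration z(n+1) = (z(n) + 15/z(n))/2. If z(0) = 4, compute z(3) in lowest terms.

7380481/1905632

z(1) = (4 + 15/4)/2 = 31/8.
z(2) = (31/8 + 15/(31/8))/2 = 1921/496.
z(3) = (1921/496 + 15/(1921/496))/2 = 7380481/1905632.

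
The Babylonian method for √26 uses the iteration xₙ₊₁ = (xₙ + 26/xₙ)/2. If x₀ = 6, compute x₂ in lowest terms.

x₁ = (6 + 26/6)/2 = 31/6.
x₂ = (31/6 + 26/(31/6))/2 = 1897/372.

1897/372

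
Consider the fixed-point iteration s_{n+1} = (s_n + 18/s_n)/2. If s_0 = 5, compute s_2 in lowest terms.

s_1 = (5 + 18/5)/2 = 43/10.
s_2 = (43/10 + 18/(43/10))/2 = 3649/860.

3649/860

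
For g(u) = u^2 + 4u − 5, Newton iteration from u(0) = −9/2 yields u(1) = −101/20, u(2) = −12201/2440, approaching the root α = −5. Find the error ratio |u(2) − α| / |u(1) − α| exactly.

1/122

u(1) − α = −101/20 − (−5) = −101/20 + 5 = −1/20, so |u(1) − α| = 1/20.
u(2) − α = −12201/2440 − (−5) = −12201/2440 + 5 = −1/2440, so |u(2) − α| = 1/2440.
Ratio = (1/2440) / (1/20) = 1/122.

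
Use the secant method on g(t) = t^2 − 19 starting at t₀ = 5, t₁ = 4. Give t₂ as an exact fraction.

g(5) = 6, g(4) = −3. t₂ = 4 − (−3)·(4 − 5)/((−3) − 6) = 13/3.

13/3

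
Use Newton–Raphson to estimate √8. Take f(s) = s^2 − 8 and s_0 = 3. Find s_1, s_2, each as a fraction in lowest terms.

s_1 = 17/6, s_2 = 577/204

f'(s) = 2s.
f(3) = 1, f'(3) = 6, so s_1 = 3 − 1/6 = 17/6.
f(17/6) = 1/36, f'(17/6) = 17/3, so s_2 = (17/6) − (1/36)/(17/3) = 577/204.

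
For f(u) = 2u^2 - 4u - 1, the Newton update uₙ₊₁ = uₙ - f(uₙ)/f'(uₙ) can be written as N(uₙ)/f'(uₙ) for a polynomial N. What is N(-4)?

33

f'(u) = 4u - 4.
N(u) = u·f'(u) - f(u) = u·(4u - 4) - (2u^2 - 4u - 1) = 2u^2 + 1.
N(-4) = 33.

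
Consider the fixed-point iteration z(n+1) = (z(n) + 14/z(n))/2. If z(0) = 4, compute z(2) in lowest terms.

z(1) = (4 + 14/4)/2 = 15/4.
z(2) = (15/4 + 14/(15/4))/2 = 449/120.

449/120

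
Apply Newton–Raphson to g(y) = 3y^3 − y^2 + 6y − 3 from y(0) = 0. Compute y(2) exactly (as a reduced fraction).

g'(y) = 9y^2 − 2y + 6.
g(0) = −3, g'(0) = 6, so y(1) = 0 − (−3)/6 = 1/2.
g(1/2) = 1/8, g'(1/2) = 29/4, so y(2) = (1/2) − (1/8)/(29/4) = 14/29.

14/29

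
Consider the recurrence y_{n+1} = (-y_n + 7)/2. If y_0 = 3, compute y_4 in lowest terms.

19/8

y_1 = (-3 + 7)/2 = 2.
y_2 = (-2 + 7)/2 = 5/2.
y_3 = (-(5/2) + 7)/2 = 9/4.
y_4 = (-(9/4) + 7)/2 = 19/8.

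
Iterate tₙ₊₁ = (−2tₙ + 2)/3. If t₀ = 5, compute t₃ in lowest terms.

−26/27

t₁ = (−2·5 + 2)/3 = −8/3.
t₂ = (−2·(−8/3) + 2)/3 = 22/9.
t₃ = (−2·(22/9) + 2)/3 = −26/27.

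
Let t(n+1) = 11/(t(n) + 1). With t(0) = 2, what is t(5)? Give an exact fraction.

t(1) = 11/(2 + 1) = 11/3.
t(2) = 11/(11/3 + 1) = 33/14.
t(3) = 11/(33/14 + 1) = 154/47.
t(4) = 11/(154/47 + 1) = 517/201.
t(5) = 11/(517/201 + 1) = 2211/718.

2211/718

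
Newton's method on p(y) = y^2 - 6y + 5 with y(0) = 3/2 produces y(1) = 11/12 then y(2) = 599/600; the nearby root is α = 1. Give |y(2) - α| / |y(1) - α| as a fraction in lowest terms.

y(1) - α = 11/12 - 1 = -1/12, so |y(1) - α| = 1/12.
y(2) - α = 599/600 - 1 = -1/600, so |y(2) - α| = 1/600.
Ratio = (1/600) / (1/12) = 1/50.

1/50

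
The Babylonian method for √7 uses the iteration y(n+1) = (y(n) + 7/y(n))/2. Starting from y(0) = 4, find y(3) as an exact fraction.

1902497/719072

y(1) = (4 + 7/4)/2 = 23/8.
y(2) = (23/8 + 7/(23/8))/2 = 977/368.
y(3) = (977/368 + 7/(977/368))/2 = 1902497/719072.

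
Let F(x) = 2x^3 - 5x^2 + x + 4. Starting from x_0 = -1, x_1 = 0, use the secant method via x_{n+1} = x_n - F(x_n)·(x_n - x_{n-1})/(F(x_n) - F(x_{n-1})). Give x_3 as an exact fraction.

-1

F(-1) = -4, F(0) = 4. x_2 = 0 - 4·(0 - (-1))/(4 - (-4)) = -1/2.
F(0) = 4, F(-1/2) = 2. x_3 = (-1/2) - 2·((-1/2) - 0)/(2 - 4) = -1.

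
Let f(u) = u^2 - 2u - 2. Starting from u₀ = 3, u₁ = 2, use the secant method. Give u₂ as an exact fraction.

8/3

f(3) = 1, f(2) = -2. u₂ = 2 - (-2)·(2 - 3)/((-2) - 1) = 8/3.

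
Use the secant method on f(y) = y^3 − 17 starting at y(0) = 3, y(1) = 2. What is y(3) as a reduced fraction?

f(3) = 10, f(2) = −9. y(2) = 2 − (−9)·(2 − 3)/((−9) − 10) = 47/19.
f(2) = −9, f(47/19) = −12780/6859. y(3) = (47/19) − (−12780/6859)·((47/19) − 2)/((−12780/6859) − (−9)) = 4709/1813.

4709/1813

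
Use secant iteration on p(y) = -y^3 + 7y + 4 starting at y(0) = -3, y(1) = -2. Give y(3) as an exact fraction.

-506/217

p(-3) = 10, p(-2) = -2. y(2) = (-2) - (-2)·((-2) - (-3))/((-2) - 10) = -13/6.
p(-2) = -2, p(-13/6) = -215/216. y(3) = (-13/6) - (-215/216)·((-13/6) - (-2))/((-215/216) - (-2)) = -506/217.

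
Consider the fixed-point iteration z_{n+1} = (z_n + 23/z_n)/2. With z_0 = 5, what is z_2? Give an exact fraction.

z_1 = (5 + 23/5)/2 = 24/5.
z_2 = (24/5 + 23/(24/5))/2 = 1151/240.

1151/240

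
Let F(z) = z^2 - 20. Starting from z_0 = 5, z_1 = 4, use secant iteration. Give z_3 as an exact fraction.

F(5) = 5, F(4) = -4. z_2 = 4 - (-4)·(4 - 5)/((-4) - 5) = 40/9.
F(4) = -4, F(40/9) = -20/81. z_3 = (40/9) - (-20/81)·((40/9) - 4)/((-20/81) - (-4)) = 85/19.

85/19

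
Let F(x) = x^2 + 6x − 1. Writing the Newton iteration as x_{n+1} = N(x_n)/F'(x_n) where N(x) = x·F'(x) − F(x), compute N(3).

10

F'(x) = 2x + 6.
N(x) = x·F'(x) − F(x) = x·(2x + 6) − (x^2 + 6x − 1) = x^2 + 1.
N(3) = 10.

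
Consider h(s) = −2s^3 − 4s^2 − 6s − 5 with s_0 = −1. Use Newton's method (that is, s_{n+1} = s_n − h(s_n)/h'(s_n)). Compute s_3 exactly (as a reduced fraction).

−1004545/823149

h'(s) = −6s^2 − 8s − 6.
h(−1) = −1, h'(−1) = −4, so s_1 = (−1) − (−1)/(−4) = −5/4.
h(−5/4) = 5/32, h'(−5/4) = −43/8, so s_2 = (−5/4) − (5/32)/(−43/8) = −105/86.
h(−105/86) = 925/318028, h'(−105/86) = −19143/3698, so s_3 = (−105/86) − (925/318028)/(−19143/3698) = −1004545/823149.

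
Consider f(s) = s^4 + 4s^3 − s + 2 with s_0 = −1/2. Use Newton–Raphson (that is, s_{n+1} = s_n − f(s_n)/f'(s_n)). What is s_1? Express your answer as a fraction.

−15/8

f'(s) = 4s^3 + 12s^2 − 1.
f(−1/2) = 33/16, f'(−1/2) = 3/2, so s_1 = (−1/2) − (33/16)/(3/2) = −15/8.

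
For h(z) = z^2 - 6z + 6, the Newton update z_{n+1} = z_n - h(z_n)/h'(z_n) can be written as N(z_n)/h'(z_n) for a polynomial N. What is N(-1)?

-5

h'(z) = 2z - 6.
N(z) = z·h'(z) - h(z) = z·(2z - 6) - (z^2 - 6z + 6) = z^2 - 6.
N(-1) = -5.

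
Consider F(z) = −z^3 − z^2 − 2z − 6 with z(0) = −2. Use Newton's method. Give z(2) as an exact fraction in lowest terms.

−1803/1015

F'(z) = −3z^2 − 2z − 2.
F(−2) = 2, F'(−2) = −10, so z(1) = (−2) − 2/(−10) = −9/5.
F(−9/5) = 24/125, F'(−9/5) = −203/25, so z(2) = (−9/5) − (24/125)/(−203/25) = −1803/1015.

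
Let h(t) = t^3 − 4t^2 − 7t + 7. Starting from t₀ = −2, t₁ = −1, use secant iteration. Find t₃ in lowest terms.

−301/157

h(−2) = −3, h(−1) = 9. t₂ = (−1) − 9·((−1) − (−2))/(9 − (−3)) = −7/4.
h(−1) = 9, h(−7/4) = 105/64. t₃ = (−7/4) − (105/64)·((−7/4) − (−1))/((105/64) − 9) = −301/157.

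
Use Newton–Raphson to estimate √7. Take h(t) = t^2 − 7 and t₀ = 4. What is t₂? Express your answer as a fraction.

h'(t) = 2t.
h(4) = 9, h'(4) = 8, so t₁ = 4 − 9/8 = 23/8.
h(23/8) = 81/64, h'(23/8) = 23/4, so t₂ = (23/8) − (81/64)/(23/4) = 977/368.

977/368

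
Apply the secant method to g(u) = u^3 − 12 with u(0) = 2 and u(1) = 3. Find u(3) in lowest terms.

g(2) = −4, g(3) = 15. u(2) = 3 − 15·(3 − 2)/(15 − (−4)) = 42/19.
g(3) = 15, g(42/19) = −8220/6859. u(3) = (42/19) − (−8220/6859)·((42/19) − 3)/((−8220/6859) − 15) = 5602/2469.

5602/2469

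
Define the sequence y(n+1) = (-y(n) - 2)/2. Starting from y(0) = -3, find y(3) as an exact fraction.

y(1) = (-(-3) - 2)/2 = 1/2.
y(2) = (-(1/2) - 2)/2 = -5/4.
y(3) = (-(-5/4) - 2)/2 = -3/8.

-3/8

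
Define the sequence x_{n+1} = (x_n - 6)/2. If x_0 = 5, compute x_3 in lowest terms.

x_1 = (5 - 6)/2 = -1/2.
x_2 = ((-1/2) - 6)/2 = -13/4.
x_3 = ((-13/4) - 6)/2 = -37/8.

-37/8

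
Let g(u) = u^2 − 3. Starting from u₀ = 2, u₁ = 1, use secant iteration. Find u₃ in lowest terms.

g(2) = 1, g(1) = −2. u₂ = 1 − (−2)·(1 − 2)/((−2) − 1) = 5/3.
g(1) = −2, g(5/3) = −2/9. u₃ = (5/3) − (−2/9)·((5/3) − 1)/((−2/9) − (−2)) = 7/4.

7/4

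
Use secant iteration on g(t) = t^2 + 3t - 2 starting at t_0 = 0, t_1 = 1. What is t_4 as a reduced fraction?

g(0) = -2, g(1) = 2. t_2 = 1 - 2·(1 - 0)/(2 - (-2)) = 1/2.
g(1) = 2, g(1/2) = -1/4. t_3 = (1/2) - (-1/4)·((1/2) - 1)/((-1/4) - 2) = 5/9.
g(1/2) = -1/4, g(5/9) = -2/81. t_4 = (5/9) - (-2/81)·((5/9) - (1/2))/((-2/81) - (-1/4)) = 41/73.

41/73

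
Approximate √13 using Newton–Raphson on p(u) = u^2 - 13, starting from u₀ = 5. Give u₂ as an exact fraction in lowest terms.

343/95

p'(u) = 2u.
p(5) = 12, p'(5) = 10, so u₁ = 5 - 12/10 = 19/5.
p(19/5) = 36/25, p'(19/5) = 38/5, so u₂ = (19/5) - (36/25)/(38/5) = 343/95.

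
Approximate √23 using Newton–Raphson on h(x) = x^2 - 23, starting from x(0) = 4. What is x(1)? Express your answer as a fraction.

h'(x) = 2x.
h(4) = -7, h'(4) = 8, so x(1) = 4 - (-7)/8 = 39/8.

39/8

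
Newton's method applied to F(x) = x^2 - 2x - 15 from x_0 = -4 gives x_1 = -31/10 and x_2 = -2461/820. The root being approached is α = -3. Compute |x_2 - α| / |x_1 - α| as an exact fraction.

1/82

x_1 - α = -31/10 - (-3) = -31/10 + 3 = -1/10, so |x_1 - α| = 1/10.
x_2 - α = -2461/820 - (-3) = -2461/820 + 3 = -1/820, so |x_2 - α| = 1/820.
Ratio = (1/820) / (1/10) = 1/82.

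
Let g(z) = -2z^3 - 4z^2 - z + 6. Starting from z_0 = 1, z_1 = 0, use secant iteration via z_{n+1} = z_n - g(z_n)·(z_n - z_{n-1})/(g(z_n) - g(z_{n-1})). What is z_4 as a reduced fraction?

52207638/56398777

g(1) = -1, g(0) = 6. z_2 = 0 - 6·(0 - 1)/(6 - (-1)) = 6/7.
g(0) = 6, g(6/7) = 324/343. z_3 = (6/7) - (324/343)·((6/7) - 0)/((324/343) - 6) = 294/289.
g(6/7) = 324/343, g(294/289) = -30474144/24137569. z_4 = (294/289) - (-30474144/24137569)·((294/289) - (6/7))/((-30474144/24137569) - (324/343)) = 52207638/56398777.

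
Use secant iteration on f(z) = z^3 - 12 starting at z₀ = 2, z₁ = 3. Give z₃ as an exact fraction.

5602/2469

f(2) = -4, f(3) = 15. z₂ = 3 - 15·(3 - 2)/(15 - (-4)) = 42/19.
f(3) = 15, f(42/19) = -8220/6859. z₃ = (42/19) - (-8220/6859)·((42/19) - 3)/((-8220/6859) - 15) = 5602/2469.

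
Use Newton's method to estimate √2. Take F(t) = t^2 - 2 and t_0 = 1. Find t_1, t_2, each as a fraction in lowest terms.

t_1 = 3/2, t_2 = 17/12

F'(t) = 2t.
F(1) = -1, F'(1) = 2, so t_1 = 1 - (-1)/2 = 3/2.
F(3/2) = 1/4, F'(3/2) = 3, so t_2 = (3/2) - (1/4)/3 = 17/12.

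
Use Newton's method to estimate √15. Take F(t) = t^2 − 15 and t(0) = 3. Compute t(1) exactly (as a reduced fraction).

F'(t) = 2t.
F(3) = −6, F'(3) = 6, so t(1) = 3 − (−6)/6 = 4.

4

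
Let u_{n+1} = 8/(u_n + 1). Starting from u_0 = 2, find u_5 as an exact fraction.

u_1 = 8/(2 + 1) = 8/3.
u_2 = 8/(8/3 + 1) = 24/11.
u_3 = 8/(24/11 + 1) = 88/35.
u_4 = 8/(88/35 + 1) = 280/123.
u_5 = 8/(280/123 + 1) = 984/403.

984/403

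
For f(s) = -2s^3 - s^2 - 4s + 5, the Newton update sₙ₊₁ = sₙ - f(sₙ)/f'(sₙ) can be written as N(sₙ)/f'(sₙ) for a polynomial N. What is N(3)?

-122

f'(s) = -6s^2 - 2s - 4.
N(s) = s·f'(s) - f(s) = s·(-6s^2 - 2s - 4) - (-2s^3 - s^2 - 4s + 5) = -4s^3 - s^2 - 5.
N(3) = -122.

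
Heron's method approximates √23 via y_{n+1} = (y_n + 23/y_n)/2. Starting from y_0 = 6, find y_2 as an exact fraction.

y_1 = (6 + 23/6)/2 = 59/12.
y_2 = (59/12 + 23/(59/12))/2 = 6793/1416.

6793/1416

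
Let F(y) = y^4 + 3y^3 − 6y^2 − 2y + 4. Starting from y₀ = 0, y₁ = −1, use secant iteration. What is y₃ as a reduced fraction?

F(0) = 4, F(−1) = −2. y₂ = (−1) − (−2)·((−1) − 0)/((−2) − 4) = −2/3.
F(−1) = −2, F(−2/3) = 160/81. y₃ = (−2/3) − (160/81)·((−2/3) − (−1))/((160/81) − (−2)) = −134/161.

−134/161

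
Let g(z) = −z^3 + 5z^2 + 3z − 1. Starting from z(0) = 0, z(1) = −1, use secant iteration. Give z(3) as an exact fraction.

g(0) = −1, g(−1) = 2. z(2) = (−1) − 2·((−1) − 0)/(2 − (−1)) = −1/3.
g(−1) = 2, g(−1/3) = −38/27. z(3) = (−1/3) − (−38/27)·((−1/3) − (−1))/((−38/27) − 2) = −14/23.

−14/23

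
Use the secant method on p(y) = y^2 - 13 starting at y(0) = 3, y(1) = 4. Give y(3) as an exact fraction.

191/53

p(3) = -4, p(4) = 3. y(2) = 4 - 3·(4 - 3)/(3 - (-4)) = 25/7.
p(4) = 3, p(25/7) = -12/49. y(3) = (25/7) - (-12/49)·((25/7) - 4)/((-12/49) - 3) = 191/53.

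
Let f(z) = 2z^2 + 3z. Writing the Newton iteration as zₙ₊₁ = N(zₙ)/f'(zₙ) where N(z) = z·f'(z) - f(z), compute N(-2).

f'(z) = 4z + 3.
N(z) = z·f'(z) - f(z) = z·(4z + 3) - (2z^2 + 3z) = 2z^2.
N(-2) = 8.

8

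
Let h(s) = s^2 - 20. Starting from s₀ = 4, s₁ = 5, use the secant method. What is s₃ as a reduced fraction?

h(4) = -4, h(5) = 5. s₂ = 5 - 5·(5 - 4)/(5 - (-4)) = 40/9.
h(5) = 5, h(40/9) = -20/81. s₃ = (40/9) - (-20/81)·((40/9) - 5)/((-20/81) - 5) = 76/17.

76/17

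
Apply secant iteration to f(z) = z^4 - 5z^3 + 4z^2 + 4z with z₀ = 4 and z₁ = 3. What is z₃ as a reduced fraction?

14148/3385

f(4) = 16, f(3) = -6. z₂ = 3 - (-6)·(3 - 4)/((-6) - 16) = 36/11.
f(3) = -6, f(36/11) = -67536/14641. z₃ = (36/11) - (-67536/14641)·((36/11) - 3)/((-67536/14641) - (-6)) = 14148/3385.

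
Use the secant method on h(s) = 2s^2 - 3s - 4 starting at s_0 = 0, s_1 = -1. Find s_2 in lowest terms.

-4/5

h(0) = -4, h(-1) = 1. s_2 = (-1) - 1·((-1) - 0)/(1 - (-4)) = -4/5.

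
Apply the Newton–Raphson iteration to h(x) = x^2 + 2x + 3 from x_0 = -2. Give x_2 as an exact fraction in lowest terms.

-11/4

h'(x) = 2x + 2.
h(-2) = 3, h'(-2) = -2, so x_1 = (-2) - 3/(-2) = -1/2.
h(-1/2) = 9/4, h'(-1/2) = 1, so x_2 = (-1/2) - (9/4)/1 = -11/4.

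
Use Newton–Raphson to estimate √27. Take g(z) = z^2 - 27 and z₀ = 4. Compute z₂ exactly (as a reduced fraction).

3577/688

g'(z) = 2z.
g(4) = -11, g'(4) = 8, so z₁ = 4 - (-11)/8 = 43/8.
g(43/8) = 121/64, g'(43/8) = 43/4, so z₂ = (43/8) - (121/64)/(43/4) = 3577/688.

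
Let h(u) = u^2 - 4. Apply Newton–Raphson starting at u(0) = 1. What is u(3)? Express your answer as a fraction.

3281/1640

h'(u) = 2u.
h(1) = -3, h'(1) = 2, so u(1) = 1 - (-3)/2 = 5/2.
h(5/2) = 9/4, h'(5/2) = 5, so u(2) = (5/2) - (9/4)/5 = 41/20.
h(41/20) = 81/400, h'(41/20) = 41/10, so u(3) = (41/20) - (81/400)/(41/10) = 3281/1640.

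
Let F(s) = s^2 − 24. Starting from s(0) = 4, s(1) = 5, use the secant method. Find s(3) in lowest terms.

F(4) = −8, F(5) = 1. s(2) = 5 − 1·(5 − 4)/(1 − (−8)) = 44/9.
F(5) = 1, F(44/9) = −8/81. s(3) = (44/9) − (−8/81)·((44/9) − 5)/((−8/81) − 1) = 436/89.

436/89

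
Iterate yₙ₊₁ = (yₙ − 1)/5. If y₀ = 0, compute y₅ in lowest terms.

−781/3125

y₁ = (0 − 1)/5 = −1/5.
y₂ = ((−1/5) − 1)/5 = −6/25.
y₃ = ((−6/25) − 1)/5 = −31/125.
y₄ = ((−31/125) − 1)/5 = −156/625.
y₅ = ((−156/625) − 1)/5 = −781/3125.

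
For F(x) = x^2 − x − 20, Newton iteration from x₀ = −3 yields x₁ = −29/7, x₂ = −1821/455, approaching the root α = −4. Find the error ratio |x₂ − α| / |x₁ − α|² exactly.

7/65

x₁ − α = −29/7 − (−4) = −29/7 + 4 = −1/7, so |x₁ − α| = 1/7.
x₂ − α = −1821/455 − (−4) = −1821/455 + 4 = −1/455, so |x₂ − α| = 1/455.
|x₁ − α|² = 1/49.
Ratio = (1/455) / (1/49) = 7/65.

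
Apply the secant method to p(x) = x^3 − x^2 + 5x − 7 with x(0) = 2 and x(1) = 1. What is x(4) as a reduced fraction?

52924471/40748875

p(2) = 7, p(1) = −2. x(2) = 1 − (−2)·(1 − 2)/((−2) − 7) = 11/9.
p(1) = −2, p(11/9) = −406/729. x(3) = (11/9) − (−406/729)·((11/9) − 1)/((−406/729) − (−2)) = 344/263.
p(11/9) = −406/729, p(344/263) = 1215767/18191447. x(4) = (344/263) − (1215767/18191447)·((344/263) − (11/9))/((1215767/18191447) − (−406/729)) = 52924471/40748875.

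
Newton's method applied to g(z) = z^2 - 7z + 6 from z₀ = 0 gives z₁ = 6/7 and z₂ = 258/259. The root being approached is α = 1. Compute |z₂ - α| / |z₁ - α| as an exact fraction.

z₁ - α = 6/7 - 1 = -1/7, so |z₁ - α| = 1/7.
z₂ - α = 258/259 - 1 = -1/259, so |z₂ - α| = 1/259.
Ratio = (1/259) / (1/7) = 1/37.

1/37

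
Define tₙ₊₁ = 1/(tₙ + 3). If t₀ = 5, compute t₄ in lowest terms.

t₁ = 1/(5 + 3) = 1/8.
t₂ = 1/(1/8 + 3) = 8/25.
t₃ = 1/(8/25 + 3) = 25/83.
t₄ = 1/(25/83 + 3) = 83/274.

83/274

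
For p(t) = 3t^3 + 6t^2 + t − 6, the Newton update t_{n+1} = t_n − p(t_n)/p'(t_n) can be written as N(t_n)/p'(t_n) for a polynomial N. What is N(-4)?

−282

p'(t) = 9t^2 + 12t + 1.
N(t) = t·p'(t) − p(t) = t·(9t^2 + 12t + 1) − (3t^3 + 6t^2 + t − 6) = 6t^3 + 6t^2 + 6.
N(-4) = −282.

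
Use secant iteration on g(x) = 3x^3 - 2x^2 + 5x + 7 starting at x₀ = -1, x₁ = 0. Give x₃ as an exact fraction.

-700/787

g(-1) = -3, g(0) = 7. x₂ = 0 - 7·(0 - (-1))/(7 - (-3)) = -7/10.
g(0) = 7, g(-7/10) = 1491/1000. x₃ = (-7/10) - (1491/1000)·((-7/10) - 0)/((1491/1000) - 7) = -700/787.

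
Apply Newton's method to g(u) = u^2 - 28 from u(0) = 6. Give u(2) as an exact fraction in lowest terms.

127/24

g'(u) = 2u.
g(6) = 8, g'(6) = 12, so u(1) = 6 - 8/12 = 16/3.
g(16/3) = 4/9, g'(16/3) = 32/3, so u(2) = (16/3) - (4/9)/(32/3) = 127/24.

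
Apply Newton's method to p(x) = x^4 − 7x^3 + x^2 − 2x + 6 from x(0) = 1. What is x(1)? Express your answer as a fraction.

16/17

p'(x) = 4x^3 − 21x^2 + 2x − 2.
p(1) = −1, p'(1) = −17, so x(1) = 1 − (−1)/(−17) = 16/17.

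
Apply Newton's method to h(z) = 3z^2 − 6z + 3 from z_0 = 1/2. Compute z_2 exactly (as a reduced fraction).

h'(z) = 6z − 6.
h(1/2) = 3/4, h'(1/2) = −3, so z_1 = (1/2) − (3/4)/(−3) = 3/4.
h(3/4) = 3/16, h'(3/4) = −3/2, so z_2 = (3/4) − (3/16)/(−3/2) = 7/8.

7/8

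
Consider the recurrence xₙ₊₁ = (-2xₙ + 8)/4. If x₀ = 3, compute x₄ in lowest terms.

x₁ = (-2·3 + 8)/4 = 1/2.
x₂ = (-2·(1/2) + 8)/4 = 7/4.
x₃ = (-2·(7/4) + 8)/4 = 9/8.
x₄ = (-2·(9/8) + 8)/4 = 23/16.

23/16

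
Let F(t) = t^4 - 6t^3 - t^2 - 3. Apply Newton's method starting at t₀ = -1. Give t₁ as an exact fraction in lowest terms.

-17/20

F'(t) = 4t^3 - 18t^2 - 2t.
F(-1) = 3, F'(-1) = -20, so t₁ = (-1) - 3/(-20) = -17/20.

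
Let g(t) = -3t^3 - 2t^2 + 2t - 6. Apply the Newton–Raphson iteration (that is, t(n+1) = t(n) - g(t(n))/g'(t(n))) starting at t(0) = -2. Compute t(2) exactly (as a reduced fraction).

-72430/41951

g'(t) = -9t^2 - 4t + 2.
g(-2) = 6, g'(-2) = -26, so t(1) = (-2) - 6/(-26) = -23/13.
g(-23/13) = 1791/2197, g'(-23/13) = -3227/169, so t(2) = (-23/13) - (1791/2197)/(-3227/169) = -72430/41951.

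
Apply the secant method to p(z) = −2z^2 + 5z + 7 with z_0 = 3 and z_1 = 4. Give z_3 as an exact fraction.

p(3) = 4, p(4) = −5. z_2 = 4 − (−5)·(4 − 3)/((−5) − 4) = 31/9.
p(4) = −5, p(31/9) = 40/81. z_3 = (31/9) − (40/81)·((31/9) − 4)/((40/81) − (−5)) = 311/89.

311/89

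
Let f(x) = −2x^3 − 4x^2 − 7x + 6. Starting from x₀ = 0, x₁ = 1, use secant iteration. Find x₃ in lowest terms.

f(0) = 6, f(1) = −7. x₂ = 1 − (−7)·(1 − 0)/((−7) − 6) = 6/13.
f(1) = −7, f(6/13) = 3780/2197. x₃ = (6/13) − (3780/2197)·((6/13) − 1)/((3780/2197) − (−7)) = 222/391.

222/391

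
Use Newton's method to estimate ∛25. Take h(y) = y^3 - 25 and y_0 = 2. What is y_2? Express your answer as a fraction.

h'(y) = 3y^2.
h(2) = -17, h'(2) = 12, so y_1 = 2 - (-17)/12 = 41/12.
h(41/12) = 25721/1728, h'(41/12) = 1681/48, so y_2 = (41/12) - (25721/1728)/(1681/48) = 90521/30258.

90521/30258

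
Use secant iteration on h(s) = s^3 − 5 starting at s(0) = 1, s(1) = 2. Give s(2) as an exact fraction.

11/7

h(1) = −4, h(2) = 3. s(2) = 2 − 3·(2 − 1)/(3 − (−4)) = 11/7.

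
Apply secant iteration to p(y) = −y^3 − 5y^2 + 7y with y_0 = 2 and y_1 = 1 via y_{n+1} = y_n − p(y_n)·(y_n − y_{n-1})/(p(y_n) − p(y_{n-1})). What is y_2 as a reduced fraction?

p(2) = −14, p(1) = 1. y_2 = 1 − 1·(1 − 2)/(1 − (−14)) = 16/15.

16/15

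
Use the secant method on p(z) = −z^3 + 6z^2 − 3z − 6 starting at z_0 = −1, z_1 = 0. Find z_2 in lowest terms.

−3/5

p(−1) = 4, p(0) = −6. z_2 = 0 − (−6)·(0 − (−1))/((−6) − 4) = −3/5.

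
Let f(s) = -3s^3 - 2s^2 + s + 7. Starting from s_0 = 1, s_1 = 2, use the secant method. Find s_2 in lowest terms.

29/26

f(1) = 3, f(2) = -23. s_2 = 2 - (-23)·(2 - 1)/((-23) - 3) = 29/26.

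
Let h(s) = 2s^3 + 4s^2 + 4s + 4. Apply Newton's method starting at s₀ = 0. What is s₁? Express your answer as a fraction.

-1

h'(s) = 6s^2 + 8s + 4.
h(0) = 4, h'(0) = 4, so s₁ = 0 - 4/4 = -1.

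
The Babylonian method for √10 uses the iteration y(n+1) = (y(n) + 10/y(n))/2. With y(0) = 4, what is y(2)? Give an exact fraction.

329/104

y(1) = (4 + 10/4)/2 = 13/4.
y(2) = (13/4 + 10/(13/4))/2 = 329/104.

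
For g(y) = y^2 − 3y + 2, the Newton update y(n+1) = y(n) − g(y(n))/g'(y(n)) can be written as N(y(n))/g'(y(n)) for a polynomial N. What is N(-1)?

−1

g'(y) = 2y − 3.
N(y) = y·g'(y) − g(y) = y·(2y − 3) − (y^2 − 3y + 2) = y^2 − 2.
N(-1) = −1.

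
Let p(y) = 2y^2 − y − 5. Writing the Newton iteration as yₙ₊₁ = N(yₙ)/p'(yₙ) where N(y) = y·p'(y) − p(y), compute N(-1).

7

p'(y) = 4y − 1.
N(y) = y·p'(y) − p(y) = y·(4y − 1) − (2y^2 − y − 5) = 2y^2 + 5.
N(-1) = 7.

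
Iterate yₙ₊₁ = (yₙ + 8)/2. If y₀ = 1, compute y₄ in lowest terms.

121/16

y₁ = (1 + 8)/2 = 9/2.
y₂ = ((9/2) + 8)/2 = 25/4.
y₃ = ((25/4) + 8)/2 = 57/8.
y₄ = ((57/8) + 8)/2 = 121/16.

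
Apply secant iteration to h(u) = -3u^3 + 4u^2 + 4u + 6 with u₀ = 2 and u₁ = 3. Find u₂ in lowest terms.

24/11

h(2) = 6, h(3) = -27. u₂ = 3 - (-27)·(3 - 2)/((-27) - 6) = 24/11.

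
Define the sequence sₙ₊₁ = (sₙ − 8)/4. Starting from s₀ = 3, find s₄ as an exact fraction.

−677/256

s₁ = (3 − 8)/4 = −5/4.
s₂ = ((−5/4) − 8)/4 = −37/16.
s₃ = ((−37/16) − 8)/4 = −165/64.
s₄ = ((−165/64) − 8)/4 = −677/256.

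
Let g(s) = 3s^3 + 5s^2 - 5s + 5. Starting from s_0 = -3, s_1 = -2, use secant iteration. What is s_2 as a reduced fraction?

g(-3) = -16, g(-2) = 11. s_2 = (-2) - 11·((-2) - (-3))/(11 - (-16)) = -65/27.

-65/27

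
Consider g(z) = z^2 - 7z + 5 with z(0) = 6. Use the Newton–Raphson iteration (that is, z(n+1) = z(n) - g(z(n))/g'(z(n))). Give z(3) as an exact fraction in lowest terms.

g'(z) = 2z - 7.
g(6) = -1, g'(6) = 5, so z(1) = 6 - (-1)/5 = 31/5.
g(31/5) = 1/25, g'(31/5) = 27/5, so z(2) = (31/5) - (1/25)/(27/5) = 836/135.
g(836/135) = 1/18225, g'(836/135) = 727/135, so z(3) = (836/135) - (1/18225)/(727/135) = 607771/98145.

607771/98145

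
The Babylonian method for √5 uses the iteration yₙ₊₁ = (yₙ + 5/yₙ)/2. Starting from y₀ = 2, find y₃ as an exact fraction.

51841/23184

y₁ = (2 + 5/2)/2 = 9/4.
y₂ = (9/4 + 5/(9/4))/2 = 161/72.
y₃ = (161/72 + 5/(161/72))/2 = 51841/23184.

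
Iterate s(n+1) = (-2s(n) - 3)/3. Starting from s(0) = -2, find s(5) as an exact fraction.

-101/243

s(1) = (-2·(-2) - 3)/3 = 1/3.
s(2) = (-2·(1/3) - 3)/3 = -11/9.
s(3) = (-2·(-11/9) - 3)/3 = -5/27.
s(4) = (-2·(-5/27) - 3)/3 = -71/81.
s(5) = (-2·(-71/81) - 3)/3 = -101/243.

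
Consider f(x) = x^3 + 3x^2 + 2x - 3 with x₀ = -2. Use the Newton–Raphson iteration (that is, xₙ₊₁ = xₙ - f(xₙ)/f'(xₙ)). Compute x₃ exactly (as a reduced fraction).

f'(x) = 3x^2 + 6x + 2.
f(-2) = -3, f'(-2) = 2, so x₁ = (-2) - (-3)/2 = -1/2.
f(-1/2) = -27/8, f'(-1/2) = -1/4, so x₂ = (-1/2) - (-27/8)/(-1/4) = -14.
f(-14) = -2187, f'(-14) = 506, so x₃ = (-14) - (-2187)/506 = -4897/506.

-4897/506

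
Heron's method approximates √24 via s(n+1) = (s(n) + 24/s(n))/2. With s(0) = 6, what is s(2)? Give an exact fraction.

s(1) = (6 + 24/6)/2 = 5.
s(2) = (5 + 24/5)/2 = 49/10.

49/10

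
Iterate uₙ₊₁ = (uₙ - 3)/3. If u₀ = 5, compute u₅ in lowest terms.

u₁ = (5 - 3)/3 = 2/3.
u₂ = ((2/3) - 3)/3 = -7/9.
u₃ = ((-7/9) - 3)/3 = -34/27.
u₄ = ((-34/27) - 3)/3 = -115/81.
u₅ = ((-115/81) - 3)/3 = -358/243.

-358/243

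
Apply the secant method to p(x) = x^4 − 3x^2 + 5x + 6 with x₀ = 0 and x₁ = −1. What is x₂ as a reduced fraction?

p(0) = 6, p(−1) = −1. x₂ = (−1) − (−1)·((−1) − 0)/((−1) − 6) = −6/7.

−6/7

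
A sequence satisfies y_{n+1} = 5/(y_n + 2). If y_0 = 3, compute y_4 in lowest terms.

y_1 = 5/(3 + 2) = 1.
y_2 = 5/(1 + 2) = 5/3.
y_3 = 5/(5/3 + 2) = 15/11.
y_4 = 5/(15/11 + 2) = 55/37.

55/37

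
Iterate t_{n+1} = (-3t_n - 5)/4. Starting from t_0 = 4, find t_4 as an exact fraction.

t_1 = (-3·4 - 5)/4 = -17/4.
t_2 = (-3·(-17/4) - 5)/4 = 31/16.
t_3 = (-3·(31/16) - 5)/4 = -173/64.
t_4 = (-3·(-173/64) - 5)/4 = 199/256.

199/256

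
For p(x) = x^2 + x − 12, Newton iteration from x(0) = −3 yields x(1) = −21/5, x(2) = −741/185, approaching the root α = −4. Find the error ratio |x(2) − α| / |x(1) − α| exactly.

1/37

x(1) − α = −21/5 − (−4) = −21/5 + 4 = −1/5, so |x(1) − α| = 1/5.
x(2) − α = −741/185 − (−4) = −741/185 + 4 = −1/185, so |x(2) − α| = 1/185.
Ratio = (1/185) / (1/5) = 1/37.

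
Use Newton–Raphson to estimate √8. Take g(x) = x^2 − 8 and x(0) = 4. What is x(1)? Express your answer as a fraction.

3

g'(x) = 2x.
g(4) = 8, g'(4) = 8, so x(1) = 4 − 8/8 = 3.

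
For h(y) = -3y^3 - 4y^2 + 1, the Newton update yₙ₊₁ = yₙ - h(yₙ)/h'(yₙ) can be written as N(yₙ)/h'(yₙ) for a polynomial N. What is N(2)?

h'(y) = -9y^2 - 8y.
N(y) = y·h'(y) - h(y) = y·(-9y^2 - 8y) - (-3y^3 - 4y^2 + 1) = -6y^3 - 4y^2 - 1.
N(2) = -65.

-65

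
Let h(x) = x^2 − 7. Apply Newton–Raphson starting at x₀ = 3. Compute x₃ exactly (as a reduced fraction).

h'(x) = 2x.
h(3) = 2, h'(3) = 6, so x₁ = 3 − 2/6 = 8/3.
h(8/3) = 1/9, h'(8/3) = 16/3, so x₂ = (8/3) − (1/9)/(16/3) = 127/48.
h(127/48) = 1/2304, h'(127/48) = 127/24, so x₃ = (127/48) − (1/2304)/(127/24) = 32257/12192.

32257/12192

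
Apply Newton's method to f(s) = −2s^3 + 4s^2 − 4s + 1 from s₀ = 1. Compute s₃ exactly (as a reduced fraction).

f'(s) = −6s^2 + 8s − 4.
f(1) = −1, f'(1) = −2, so s₁ = 1 − (−1)/(−2) = 1/2.
f(1/2) = −1/4, f'(1/2) = −3/2, so s₂ = (1/2) − (−1/4)/(−3/2) = 1/3.
f(1/3) = 1/27, f'(1/3) = −2, so s₃ = (1/3) − (1/27)/(−2) = 19/54.

19/54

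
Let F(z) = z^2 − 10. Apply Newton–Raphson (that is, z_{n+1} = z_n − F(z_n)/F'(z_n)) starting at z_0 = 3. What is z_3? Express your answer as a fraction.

1039681/328776

F'(z) = 2z.
F(3) = −1, F'(3) = 6, so z_1 = 3 − (−1)/6 = 19/6.
F(19/6) = 1/36, F'(19/6) = 19/3, so z_2 = (19/6) − (1/36)/(19/3) = 721/228.
F(721/228) = 1/51984, F'(721/228) = 721/114, so z_3 = (721/228) − (1/51984)/(721/114) = 1039681/328776.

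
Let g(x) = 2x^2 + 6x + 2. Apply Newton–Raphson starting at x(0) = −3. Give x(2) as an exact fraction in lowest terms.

−55/21

g'(x) = 4x + 6.
g(−3) = 2, g'(−3) = −6, so x(1) = (−3) − 2/(−6) = −8/3.
g(−8/3) = 2/9, g'(−8/3) = −14/3, so x(2) = (−8/3) − (2/9)/(−14/3) = −55/21.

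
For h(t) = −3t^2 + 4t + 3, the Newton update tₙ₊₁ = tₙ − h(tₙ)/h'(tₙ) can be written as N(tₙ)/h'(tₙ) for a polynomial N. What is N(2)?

h'(t) = −6t + 4.
N(t) = t·h'(t) − h(t) = t·(−6t + 4) − (−3t^2 + 4t + 3) = −3t^2 − 3.
N(2) = −15.

−15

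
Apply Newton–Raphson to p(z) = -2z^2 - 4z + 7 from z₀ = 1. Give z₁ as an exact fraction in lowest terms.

p'(z) = -4z - 4.
p(1) = 1, p'(1) = -8, so z₁ = 1 - 1/(-8) = 9/8.

9/8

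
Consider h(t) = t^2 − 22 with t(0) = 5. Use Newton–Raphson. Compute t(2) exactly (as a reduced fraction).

h'(t) = 2t.
h(5) = 3, h'(5) = 10, so t(1) = 5 − 3/10 = 47/10.
h(47/10) = 9/100, h'(47/10) = 47/5, so t(2) = (47/10) − (9/100)/(47/5) = 4409/940.

4409/940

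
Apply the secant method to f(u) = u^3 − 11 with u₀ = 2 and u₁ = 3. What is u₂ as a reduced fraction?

f(2) = −3, f(3) = 16. u₂ = 3 − 16·(3 − 2)/(16 − (−3)) = 41/19.

41/19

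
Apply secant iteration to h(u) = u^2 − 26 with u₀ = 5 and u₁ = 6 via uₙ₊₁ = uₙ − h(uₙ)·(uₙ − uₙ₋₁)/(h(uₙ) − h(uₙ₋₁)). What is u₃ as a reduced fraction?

h(5) = −1, h(6) = 10. u₂ = 6 − 10·(6 − 5)/(10 − (−1)) = 56/11.
h(6) = 10, h(56/11) = −10/121. u₃ = (56/11) − (−10/121)·((56/11) − 6)/((−10/121) − 10) = 311/61.

311/61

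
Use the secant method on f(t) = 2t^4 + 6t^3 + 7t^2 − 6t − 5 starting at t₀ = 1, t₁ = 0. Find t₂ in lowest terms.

5/9

f(1) = 4, f(0) = −5. t₂ = 0 − (−5)·(0 − 1)/((−5) − 4) = 5/9.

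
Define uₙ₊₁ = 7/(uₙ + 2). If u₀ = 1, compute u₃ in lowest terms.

91/47

u₁ = 7/(1 + 2) = 7/3.
u₂ = 7/(7/3 + 2) = 21/13.
u₃ = 7/(21/13 + 2) = 91/47.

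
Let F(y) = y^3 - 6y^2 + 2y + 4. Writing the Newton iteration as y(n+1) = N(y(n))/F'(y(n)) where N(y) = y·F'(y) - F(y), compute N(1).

-8

F'(y) = 3y^2 - 12y + 2.
N(y) = y·F'(y) - F(y) = y·(3y^2 - 12y + 2) - (y^3 - 6y^2 + 2y + 4) = 2y^3 - 6y^2 - 4.
N(1) = -8.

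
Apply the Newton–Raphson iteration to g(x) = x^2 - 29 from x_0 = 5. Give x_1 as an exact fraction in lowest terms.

27/5

g'(x) = 2x.
g(5) = -4, g'(5) = 10, so x_1 = 5 - (-4)/10 = 27/5.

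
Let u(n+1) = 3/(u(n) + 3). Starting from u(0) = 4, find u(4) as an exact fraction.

u(1) = 3/(4 + 3) = 3/7.
u(2) = 3/(3/7 + 3) = 7/8.
u(3) = 3/(7/8 + 3) = 24/31.
u(4) = 3/(24/31 + 3) = 31/39.

31/39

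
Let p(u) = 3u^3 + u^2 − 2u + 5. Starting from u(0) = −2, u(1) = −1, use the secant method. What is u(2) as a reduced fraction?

−21/16

p(−2) = −11, p(−1) = 5. u(2) = (−1) − 5·((−1) − (−2))/(5 − (−11)) = −21/16.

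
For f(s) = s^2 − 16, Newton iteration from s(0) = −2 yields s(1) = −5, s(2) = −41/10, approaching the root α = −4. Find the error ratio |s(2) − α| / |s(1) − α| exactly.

s(1) − α = −5 − (−4) = −5 + 4 = −1, so |s(1) − α| = 1.
s(2) − α = −41/10 − (−4) = −41/10 + 4 = −1/10, so |s(2) − α| = 1/10.
Ratio = (1/10) / 1 = 1/10.

1/10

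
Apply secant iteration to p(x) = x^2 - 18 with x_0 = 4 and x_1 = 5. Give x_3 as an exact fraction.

352/83

p(4) = -2, p(5) = 7. x_2 = 5 - 7·(5 - 4)/(7 - (-2)) = 38/9.
p(5) = 7, p(38/9) = -14/81. x_3 = (38/9) - (-14/81)·((38/9) - 5)/((-14/81) - 7) = 352/83.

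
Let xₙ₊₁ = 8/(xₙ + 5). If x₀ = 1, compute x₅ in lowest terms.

x₁ = 8/(1 + 5) = 4/3.
x₂ = 8/(4/3 + 5) = 24/19.
x₃ = 8/(24/19 + 5) = 152/119.
x₄ = 8/(152/119 + 5) = 952/747.
x₅ = 8/(952/747 + 5) = 5976/4687.

5976/4687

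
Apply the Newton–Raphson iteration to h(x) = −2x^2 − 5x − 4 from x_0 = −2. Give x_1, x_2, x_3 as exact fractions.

h'(x) = −4x − 5.
h(−2) = −2, h'(−2) = 3, so x_1 = (−2) − (−2)/3 = −4/3.
h(−4/3) = −8/9, h'(−4/3) = 1/3, so x_2 = (−4/3) − (−8/9)/(1/3) = 4/3.
h(4/3) = −128/9, h'(4/3) = −31/3, so x_3 = (4/3) − (−128/9)/(−31/3) = −4/93.

x_1 = −4/3, x_2 = 4/3, x_3 = −4/93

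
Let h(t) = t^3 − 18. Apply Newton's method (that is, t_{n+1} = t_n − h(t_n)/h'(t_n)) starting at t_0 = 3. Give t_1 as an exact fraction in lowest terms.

8/3

h'(t) = 3t^2.
h(3) = 9, h'(3) = 27, so t_1 = 3 − 9/27 = 8/3.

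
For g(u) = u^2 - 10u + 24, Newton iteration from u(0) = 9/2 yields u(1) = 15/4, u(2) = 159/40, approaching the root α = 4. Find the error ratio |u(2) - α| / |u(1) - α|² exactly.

u(1) - α = 15/4 - 4 = -1/4, so |u(1) - α| = 1/4.
u(2) - α = 159/40 - 4 = -1/40, so |u(2) - α| = 1/40.
|u(1) - α|² = 1/16.
Ratio = (1/40) / (1/16) = 2/5.

2/5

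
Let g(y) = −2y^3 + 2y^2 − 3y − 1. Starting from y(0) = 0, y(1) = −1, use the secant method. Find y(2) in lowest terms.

−1/7

g(0) = −1, g(−1) = 6. y(2) = (−1) − 6·((−1) − 0)/(6 − (−1)) = −1/7.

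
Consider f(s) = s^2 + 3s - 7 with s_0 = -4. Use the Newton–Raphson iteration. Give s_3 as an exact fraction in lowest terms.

f'(s) = 2s + 3.
f(-4) = -3, f'(-4) = -5, so s_1 = (-4) - (-3)/(-5) = -23/5.
f(-23/5) = 9/25, f'(-23/5) = -31/5, so s_2 = (-23/5) - (9/25)/(-31/5) = -704/155.
f(-704/155) = 81/24025, f'(-704/155) = -943/155, so s_3 = (-704/155) - (81/24025)/(-943/155) = -663791/146165.

-663791/146165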